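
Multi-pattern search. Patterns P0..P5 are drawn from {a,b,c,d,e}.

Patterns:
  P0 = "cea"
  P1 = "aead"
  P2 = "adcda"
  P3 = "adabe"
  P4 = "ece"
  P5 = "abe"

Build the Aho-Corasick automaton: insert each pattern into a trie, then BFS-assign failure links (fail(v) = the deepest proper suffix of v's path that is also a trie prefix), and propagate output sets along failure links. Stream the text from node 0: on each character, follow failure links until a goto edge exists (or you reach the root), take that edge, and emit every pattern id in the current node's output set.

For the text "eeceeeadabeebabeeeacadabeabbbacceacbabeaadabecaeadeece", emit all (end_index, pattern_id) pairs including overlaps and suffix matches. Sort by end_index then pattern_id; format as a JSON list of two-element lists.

Build automaton:
Trie nodes:
  0='ε' goto a→4 c→1 e→15
  1='c' goto e→2
  2='ce' goto a→3
  3='cea' goto ·  ←P0
  4='a' goto b→18 d→8 e→5
  5='ae' goto a→6
  6='aea' goto d→7
  7='aead' goto ·  ←P1
  8='ad' goto a→12 c→9
  9='adc' goto d→10
  10='adcd' goto a→11
  11='adcda' goto ·  ←P2
  12='ada' goto b→13
  13='adab' goto e→14
  14='adabe' goto ·  ←P3
  15='e' goto c→16
  16='ec' goto e→17
  17='ece' goto ·  ←P4
  18='ab' goto e→19
  19='abe' goto ·  ←P5

Failure links (BFS by depth):
  n1('c'): parent n0 fail=0; on 'c' 0 → fail=0;  out ∅∪∅=∅
  n4('a'): parent n0 fail=0; on 'a' 0 → fail=0;  out ∅∪∅=∅
  n15('e'): parent n0 fail=0; on 'e' 0 → fail=0;  out ∅∪∅=∅
  n2('ce'): parent n1 fail=0; on 'e' 0 → fail=15;  out ∅∪∅=∅
  n5('ae'): parent n4 fail=0; on 'e' 0 → fail=15;  out ∅∪∅=∅
  n8('ad'): parent n4 fail=0; on 'd' 0 → fail=0;  out ∅∪∅=∅
  n16('ec'): parent n15 fail=0; on 'c' 0 → fail=1;  out ∅∪∅=∅
  n18('ab'): parent n4 fail=0; on 'b' 0 → fail=0;  out ∅∪∅=∅
  n3('cea'): parent n2 fail=15; on 'a' 15→0 → fail=4;  out {0}∪∅={0}
  n6('aea'): parent n5 fail=15; on 'a' 15→0 → fail=4;  out ∅∪∅=∅
  n9('adc'): parent n8 fail=0; on 'c' 0 → fail=1;  out ∅∪∅=∅
  n12('ada'): parent n8 fail=0; on 'a' 0 → fail=4;  out ∅∪∅=∅
  n17('ece'): parent n16 fail=1; on 'e' 1 → fail=2;  out {4}∪∅={4}
  n19('abe'): parent n18 fail=0; on 'e' 0 → fail=15;  out {5}∪∅={5}
  n7('aead'): parent n6 fail=4; on 'd' 4 → fail=8;  out {1}∪∅={1}
  n10('adcd'): parent n9 fail=1; on 'd' 1→0 → fail=0;  out ∅∪∅=∅
  n13('adab'): parent n12 fail=4; on 'b' 4 → fail=18;  out ∅∪∅=∅
  n11('adcda'): parent n10 fail=0; on 'a' 0 → fail=4;  out {2}∪∅={2}
  n14('adabe'): parent n13 fail=18; on 'e' 18 → fail=19;  out {3}∪{5}={3,5}

Scan:
[0] read 'e'  n0⇒n15
[1] read 'e'  n15⇒n15 (via fail)
[2] read 'c'  n15⇒n16
[3] read 'e'  n16⇒n17  ** P4@[1:3]
[4] read 'e'  n17⇒n15 (via fail)
[5] read 'e'  n15⇒n15 (via fail)
[6] read 'a'  n15⇒n4 (via fail)
[7] read 'd'  n4⇒n8
[8] read 'a'  n8⇒n12
[9] read 'b'  n12⇒n13
[10] read 'e'  n13⇒n14  ** P3@[6:10],P5@[8:10]
[11] read 'e'  n14⇒n15 (via fail)
[12] read 'b'  n15⇒n0 (via fail)
[13] read 'a'  n0⇒n4
[14] read 'b'  n4⇒n18
[15] read 'e'  n18⇒n19  ** P5@[13:15]
[16] read 'e'  n19⇒n15 (via fail)
[17] read 'e'  n15⇒n15 (via fail)
[18] read 'a'  n15⇒n4 (via fail)
[19] read 'c'  n4⇒n1 (via fail)
[20] read 'a'  n1⇒n4 (via fail)
[21] read 'd'  n4⇒n8
[22] read 'a'  n8⇒n12
[23] read 'b'  n12⇒n13
[24] read 'e'  n13⇒n14  ** P3@[20:24],P5@[22:24]
[25] read 'a'  n14⇒n4 (via fail)
[26] read 'b'  n4⇒n18
[27] read 'b'  n18⇒n0 (via fail)
[28] read 'b'  n0⇒n0
[29] read 'a'  n0⇒n4
[30] read 'c'  n4⇒n1 (via fail)
[31] read 'c'  n1⇒n1 (via fail)
[32] read 'e'  n1⇒n2
[33] read 'a'  n2⇒n3  ** P0@[31:33]
[34] read 'c'  n3⇒n1 (via fail)
[35] read 'b'  n1⇒n0 (via fail)
[36] read 'a'  n0⇒n4
[37] read 'b'  n4⇒n18
[38] read 'e'  n18⇒n19  ** P5@[36:38]
[39] read 'a'  n19⇒n4 (via fail)
[40] read 'a'  n4⇒n4 (via fail)
[41] read 'd'  n4⇒n8
[42] read 'a'  n8⇒n12
[43] read 'b'  n12⇒n13
[44] read 'e'  n13⇒n14  ** P3@[40:44],P5@[42:44]
[45] read 'c'  n14⇒n16 (via fail)
[46] read 'a'  n16⇒n4 (via fail)
[47] read 'e'  n4⇒n5
[48] read 'a'  n5⇒n6
[49] read 'd'  n6⇒n7  ** P1@[46:49]
[50] read 'e'  n7⇒n15 (via fail)
[51] read 'e'  n15⇒n15 (via fail)
[52] read 'c'  n15⇒n16
[53] read 'e'  n16⇒n17  ** P4@[51:53]

All matches (sorted): [[3,4],[10,3],[10,5],[15,5],[24,3],[24,5],[33,0],[38,5],[44,3],[44,5],[49,1],[53,4]]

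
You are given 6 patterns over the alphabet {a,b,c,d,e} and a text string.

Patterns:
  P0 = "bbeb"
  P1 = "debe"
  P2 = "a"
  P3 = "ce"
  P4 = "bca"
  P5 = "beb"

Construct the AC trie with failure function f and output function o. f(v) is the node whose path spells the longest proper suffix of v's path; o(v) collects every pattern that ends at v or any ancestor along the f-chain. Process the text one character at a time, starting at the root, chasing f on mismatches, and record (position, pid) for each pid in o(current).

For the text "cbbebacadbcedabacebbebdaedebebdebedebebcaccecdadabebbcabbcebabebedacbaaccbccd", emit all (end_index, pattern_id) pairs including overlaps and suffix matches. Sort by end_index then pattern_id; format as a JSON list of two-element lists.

Construct AC machine:
Trie nodes:
  n0 'ε': a→9 b→1 c→10 d→5
  n1 'b': b→2 c→12 e→14
  n2 'bb': e→3
  n3 'bbe': b→4
  n4 'bbeb': ·  ←P0
  n5 'd': e→6
  n6 'de': b→7
  n7 'deb': e→8
  n8 'debe': ·  ←P1
  n9 'a': ·  ←P2
  n10 'c': e→11
  n11 'ce': ·  ←P3
  n12 'bc': a→13
  n13 'bca': ·  ←P4
  n14 'be': b→15
  n15 'beb': ·  ←P5

BFS fail/out derivation:
  n1('b'): parent n0 fail=0; on 'b' 0 → fail=0;  out ∅∪∅=∅
  n5('d'): parent n0 fail=0; on 'd' 0 → fail=0;  out ∅∪∅=∅
  n9('a'): parent n0 fail=0; on 'a' 0 → fail=0;  out {2}∪∅={2}
  n10('c'): parent n0 fail=0; on 'c' 0 → fail=0;  out ∅∪∅=∅
  n2('bb'): parent n1 fail=0; on 'b' 0 → fail=1;  out ∅∪∅=∅
  n6('de'): parent n5 fail=0; on 'e' 0 → fail=0;  out ∅∪∅=∅
  n11('ce'): parent n10 fail=0; on 'e' 0 → fail=0;  out {3}∪∅={3}
  n12('bc'): parent n1 fail=0; on 'c' 0 → fail=10;  out ∅∪∅=∅
  n14('be'): parent n1 fail=0; on 'e' 0 → fail=0;  out ∅∪∅=∅
  n3('bbe'): parent n2 fail=1; on 'e' 1 → fail=14;  out ∅∪∅=∅
  n7('deb'): parent n6 fail=0; on 'b' 0 → fail=1;  out ∅∪∅=∅
  n13('bca'): parent n12 fail=10; on 'a' 10→0 → fail=9;  out {4}∪{2}={2,4}
  n15('beb'): parent n14 fail=0; on 'b' 0 → fail=1;  out {5}∪∅={5}
  n4('bbeb'): parent n3 fail=14; on 'b' 14 → fail=15;  out {0}∪{5}={0,5}
  n8('debe'): parent n7 fail=1; on 'e' 1 → fail=14;  out {1}∪∅={1}

Run:
[0] read 'c'  n0⇒n10
[1] read 'b'  n10⇒n1 (fail-walked)
[2] read 'b'  n1⇒n2
[3] read 'e'  n2⇒n3
[4] read 'b'  n3⇒n4  emit P0@[1:4],P5@[2:4]
[5] read 'a'  n4⇒n9 (fail-walked)  emit P2@[5:5]
[6] read 'c'  n9⇒n10 (fail-walked)
[7] read 'a'  n10⇒n9 (fail-walked)  emit P2@[7:7]
[8] read 'd'  n9⇒n5 (fail-walked)
[9] read 'b'  n5⇒n1 (fail-walked)
[10] read 'c'  n1⇒n12
[11] read 'e'  n12⇒n11 (fail-walked)  emit P3@[10:11]
[12] read 'd'  n11⇒n5 (fail-walked)
[13] read 'a'  n5⇒n9 (fail-walked)  emit P2@[13:13]
[14] read 'b'  n9⇒n1 (fail-walked)
[15] read 'a'  n1⇒n9 (fail-walked)  emit P2@[15:15]
[16] read 'c'  n9⇒n10 (fail-walked)
[17] read 'e'  n10⇒n11  emit P3@[16:17]
[18] read 'b'  n11⇒n1 (fail-walked)
[19] read 'b'  n1⇒n2
[20] read 'e'  n2⇒n3
[21] read 'b'  n3⇒n4  emit P0@[18:21],P5@[19:21]
[22] read 'd'  n4⇒n5 (fail-walked)
[23] read 'a'  n5⇒n9 (fail-walked)  emit P2@[23:23]
[24] read 'e'  n9⇒n0 (fail-walked)
[25] read 'd'  n0⇒n5
[26] read 'e'  n5⇒n6
[27] read 'b'  n6⇒n7
[28] read 'e'  n7⇒n8  emit P1@[25:28]
[29] read 'b'  n8⇒n15 (fail-walked)  emit P5@[27:29]
[30] read 'd'  n15⇒n5 (fail-walked)
[31] read 'e'  n5⇒n6
[32] read 'b'  n6⇒n7
[33] read 'e'  n7⇒n8  emit P1@[30:33]
[34] read 'd'  n8⇒n5 (fail-walked)
[35] read 'e'  n5⇒n6
[36] read 'b'  n6⇒n7
[37] read 'e'  n7⇒n8  emit P1@[34:37]
[38] read 'b'  n8⇒n15 (fail-walked)  emit P5@[36:38]
[39] read 'c'  n15⇒n12 (fail-walked)
[40] read 'a'  n12⇒n13  emit P2@[40:40],P4@[38:40]
[41] read 'c'  n13⇒n10 (fail-walked)
[42] read 'c'  n10⇒n10 (fail-walked)
[43] read 'e'  n10⇒n11  emit P3@[42:43]
[44] read 'c'  n11⇒n10 (fail-walked)
[45] read 'd'  n10⇒n5 (fail-walked)
[46] read 'a'  n5⇒n9 (fail-walked)  emit P2@[46:46]
[47] read 'd'  n9⇒n5 (fail-walked)
[48] read 'a'  n5⇒n9 (fail-walked)  emit P2@[48:48]
[49] read 'b'  n9⇒n1 (fail-walked)
[50] read 'e'  n1⇒n14
[51] read 'b'  n14⇒n15  emit P5@[49:51]
[52] read 'b'  n15⇒n2 (fail-walked)
[53] read 'c'  n2⇒n12 (fail-walked)
[54] read 'a'  n12⇒n13  emit P2@[54:54],P4@[52:54]
[55] read 'b'  n13⇒n1 (fail-walked)
[56] read 'b'  n1⇒n2
[57] read 'c'  n2⇒n12 (fail-walked)
[58] read 'e'  n12⇒n11 (fail-walked)  emit P3@[57:58]
[59] read 'b'  n11⇒n1 (fail-walked)
[60] read 'a'  n1⇒n9 (fail-walked)  emit P2@[60:60]
[61] read 'b'  n9⇒n1 (fail-walked)
[62] read 'e'  n1⇒n14
[63] read 'b'  n14⇒n15  emit P5@[61:63]
[64] read 'e'  n15⇒n14 (fail-walked)
[65] read 'd'  n14⇒n5 (fail-walked)
[66] read 'a'  n5⇒n9 (fail-walked)  emit P2@[66:66]
[67] read 'c'  n9⇒n10 (fail-walked)
[68] read 'b'  n10⇒n1 (fail-walked)
[69] read 'a'  n1⇒n9 (fail-walked)  emit P2@[69:69]
[70] read 'a'  n9⇒n9 (fail-walked)  emit P2@[70:70]
[71] read 'c'  n9⇒n10 (fail-walked)
[72] read 'c'  n10⇒n10 (fail-walked)
[73] read 'b'  n10⇒n1 (fail-walked)
[74] read 'c'  n1⇒n12
[75] read 'c'  n12⇒n10 (fail-walked)
[76] read 'd'  n10⇒n5 (fail-walked)

All matches (sorted): [[4,0],[4,5],[5,2],[7,2],[11,3],[13,2],[15,2],[17,3],[21,0],[21,5],[23,2],[28,1],[29,5],[33,1],[37,1],[38,5],[40,2],[40,4],[43,3],[46,2],[48,2],[51,5],[54,2],[54,4],[58,3],[60,2],[63,5],[66,2],[69,2],[70,2]]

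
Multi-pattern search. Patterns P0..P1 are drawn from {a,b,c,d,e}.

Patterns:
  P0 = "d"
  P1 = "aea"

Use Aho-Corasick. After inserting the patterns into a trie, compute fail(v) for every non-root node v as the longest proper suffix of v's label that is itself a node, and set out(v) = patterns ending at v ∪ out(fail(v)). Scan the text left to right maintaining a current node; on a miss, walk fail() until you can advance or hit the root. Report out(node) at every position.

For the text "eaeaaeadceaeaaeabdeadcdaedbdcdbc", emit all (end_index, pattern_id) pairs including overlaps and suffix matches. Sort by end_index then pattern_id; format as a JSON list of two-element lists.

Construct AC machine:
Trie nodes:
  n0 'ε': a→2 d→1
  n1 'd': ·  ←P0
  n2 'a': e→3
  n3 'ae': a→4
  n4 'aea': ·  ←P1

BFS fail/out derivation:
  fail(1) 'd': from fail(0)=0 chase 'd': 0 ⇒ 0;  out={0}∪out(0)={0}
  fail(2) 'a': from fail(0)=0 chase 'a': 0 ⇒ 0;  out=∅∪out(0)=∅
  fail(3) 'ae': from fail(2)=0 chase 'e': 0 ⇒ 0;  out=∅∪out(0)=∅
  fail(4) 'aea': from fail(3)=0 chase 'a': 0 ⇒ 2;  out={1}∪out(2)={1}

Scan:
i=0 'e': node 0→0
i=1 'a': node 0→2
i=2 'e': node 2→3
i=3 'a': node 3→4  → match P1@[1:3]
i=4 'a': node 4→2 (fail-walked)
i=5 'e': node 2→3
i=6 'a': node 3→4  → match P1@[4:6]
i=7 'd': node 4→1 (fail-walked)  → match P0@[7:7]
i=8 'c': node 1→0 (fail-walked)
i=9 'e': node 0→0
i=10 'a': node 0→2
i=11 'e': node 2→3
i=12 'a': node 3→4  → match P1@[10:12]
i=13 'a': node 4→2 (fail-walked)
i=14 'e': node 2→3
i=15 'a': node 3→4  → match P1@[13:15]
i=16 'b': node 4→0 (fail-walked)
i=17 'd': node 0→1  → match P0@[17:17]
i=18 'e': node 1→0 (fail-walked)
i=19 'a': node 0→2
i=20 'd': node 2→1 (fail-walked)  → match P0@[20:20]
i=21 'c': node 1→0 (fail-walked)
i=22 'd': node 0→1  → match P0@[22:22]
i=23 'a': node 1→2 (fail-walked)
i=24 'e': node 2→3
i=25 'd': node 3→1 (fail-walked)  → match P0@[25:25]
i=26 'b': node 1→0 (fail-walked)
i=27 'd': node 0→1  → match P0@[27:27]
i=28 'c': node 1→0 (fail-walked)
i=29 'd': node 0→1  → match P0@[29:29]
i=30 'b': node 1→0 (fail-walked)
i=31 'c': node 0→0

Result: [[3,1],[6,1],[7,0],[12,1],[15,1],[17,0],[20,0],[22,0],[25,0],[27,0],[29,0]]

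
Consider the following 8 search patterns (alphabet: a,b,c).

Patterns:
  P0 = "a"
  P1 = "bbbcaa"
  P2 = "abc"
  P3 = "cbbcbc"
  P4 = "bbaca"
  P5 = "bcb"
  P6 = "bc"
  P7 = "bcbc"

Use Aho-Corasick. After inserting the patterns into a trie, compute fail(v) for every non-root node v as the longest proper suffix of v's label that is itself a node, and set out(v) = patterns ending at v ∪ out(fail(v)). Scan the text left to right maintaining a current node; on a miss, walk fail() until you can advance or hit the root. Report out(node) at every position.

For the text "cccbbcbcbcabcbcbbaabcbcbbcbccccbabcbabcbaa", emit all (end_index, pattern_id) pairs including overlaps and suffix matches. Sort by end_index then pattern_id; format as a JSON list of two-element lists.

Build:
Trie nodes:
  n0 'ε': a→1 b→2 c→10
  n1 'a': b→8  ←P0
  n2 'b': b→3 c→19
  n3 'bb': a→16 b→4
  n4 'bbb': c→5
  n5 'bbbc': a→6
  n6 'bbbca': a→7
  n7 'bbbcaa': ·  ←P1
  n8 'ab': c→9
  n9 'abc': ·  ←P2
  n10 'c': b→11
  n11 'cb': b→12
  n12 'cbb': c→13
  n13 'cbbc': b→14
  n14 'cbbcb': c→15
  n15 'cbbcbc': ·  ←P3
  n16 'bba': c→17
  n17 'bbac': a→18
  n18 'bbaca': ·  ←P4
  n19 'bc': b→20  ←P6
  n20 'bcb': c→21  ←P5
  n21 'bcbc': ·  ←P7

Failure links (BFS by depth):
  n1('a'): parent n0 fail=0; on 'a' 0 → fail=0;  out {0}∪∅={0}
  n2('b'): parent n0 fail=0; on 'b' 0 → fail=0;  out ∅∪∅=∅
  n10('c'): parent n0 fail=0; on 'c' 0 → fail=0;  out ∅∪∅=∅
  n3('bb'): parent n2 fail=0; on 'b' 0 → fail=2;  out ∅∪∅=∅
  n8('ab'): parent n1 fail=0; on 'b' 0 → fail=2;  out ∅∪∅=∅
  n11('cb'): parent n10 fail=0; on 'b' 0 → fail=2;  out ∅∪∅=∅
  n19('bc'): parent n2 fail=0; on 'c' 0 → fail=10;  out {6}∪∅={6}
  n4('bbb'): parent n3 fail=2; on 'b' 2 → fail=3;  out ∅∪∅=∅
  n9('abc'): parent n8 fail=2; on 'c' 2 → fail=19;  out {2}∪{6}={2,6}
  n12('cbb'): parent n11 fail=2; on 'b' 2 → fail=3;  out ∅∪∅=∅
  n16('bba'): parent n3 fail=2; on 'a' 2→0 → fail=1;  out ∅∪{0}={0}
  n20('bcb'): parent n19 fail=10; on 'b' 10 → fail=11;  out {5}∪∅={5}
  n5('bbbc'): parent n4 fail=3; on 'c' 3→2 → fail=19;  out ∅∪{6}={6}
  n13('cbbc'): parent n12 fail=3; on 'c' 3→2 → fail=19;  out ∅∪{6}={6}
  n17('bbac'): parent n16 fail=1; on 'c' 1→0 → fail=10;  out ∅∪∅=∅
  n21('bcbc'): parent n20 fail=11; on 'c' 11→2 → fail=19;  out {7}∪{6}={6,7}
  n6('bbbca'): parent n5 fail=19; on 'a' 19→10→0 → fail=1;  out ∅∪{0}={0}
  n14('cbbcb'): parent n13 fail=19; on 'b' 19 → fail=20;  out ∅∪{5}={5}
  n18('bbaca'): parent n17 fail=10; on 'a' 10→0 → fail=1;  out {4}∪{0}={0,4}
  n7('bbbcaa'): parent n6 fail=1; on 'a' 1→0 → fail=1;  out {1}∪{0}={0,1}
  n15('cbbcbc'): parent n14 fail=20; on 'c' 20 → fail=21;  out {3}∪{6,7}={3,6,7}

Run:
[0] read 'c'  n0⇒n10
[1] read 'c'  n10⇒n10 ·f
[2] read 'c'  n10⇒n10 ·f
[3] read 'b'  n10⇒n11
[4] read 'b'  n11⇒n12
[5] read 'c'  n12⇒n13  emit P6@[4:5]
[6] read 'b'  n13⇒n14  emit P5@[4:6]
[7] read 'c'  n14⇒n15  emit P3@[2:7],P6@[6:7],P7@[4:7]
[8] read 'b'  n15⇒n20 ·f  emit P5@[6:8]
[9] read 'c'  n20⇒n21  emit P6@[8:9],P7@[6:9]
[10] read 'a'  n21⇒n1 ·f  emit P0@[10:10]
[11] read 'b'  n1⇒n8
[12] read 'c'  n8⇒n9  emit P2@[10:12],P6@[11:12]
[13] read 'b'  n9⇒n20 ·f  emit P5@[11:13]
[14] read 'c'  n20⇒n21  emit P6@[13:14],P7@[11:14]
[15] read 'b'  n21⇒n20 ·f  emit P5@[13:15]
[16] read 'b'  n20⇒n12 ·f
[17] read 'a'  n12⇒n16 ·f  emit P0@[17:17]
[18] read 'a'  n16⇒n1 ·f  emit P0@[18:18]
[19] read 'b'  n1⇒n8
[20] read 'c'  n8⇒n9  emit P2@[18:20],P6@[19:20]
[21] read 'b'  n9⇒n20 ·f  emit P5@[19:21]
[22] read 'c'  n20⇒n21  emit P6@[21:22],P7@[19:22]
[23] read 'b'  n21⇒n20 ·f  emit P5@[21:23]
[24] read 'b'  n20⇒n12 ·f
[25] read 'c'  n12⇒n13  emit P6@[24:25]
[26] read 'b'  n13⇒n14  emit P5@[24:26]
[27] read 'c'  n14⇒n15  emit P3@[22:27],P6@[26:27],P7@[24:27]
[28] read 'c'  n15⇒n10 ·f
[29] read 'c'  n10⇒n10 ·f
[30] read 'c'  n10⇒n10 ·f
[31] read 'b'  n10⇒n11
[32] read 'a'  n11⇒n1 ·f  emit P0@[32:32]
[33] read 'b'  n1⇒n8
[34] read 'c'  n8⇒n9  emit P2@[32:34],P6@[33:34]
[35] read 'b'  n9⇒n20 ·f  emit P5@[33:35]
[36] read 'a'  n20⇒n1 ·f  emit P0@[36:36]
[37] read 'b'  n1⇒n8
[38] read 'c'  n8⇒n9  emit P2@[36:38],P6@[37:38]
[39] read 'b'  n9⇒n20 ·f  emit P5@[37:39]
[40] read 'a'  n20⇒n1 ·f  emit P0@[40:40]
[41] read 'a'  n1⇒n1 ·f  emit P0@[41:41]

All matches (sorted): [[5,6],[6,5],[7,3],[7,6],[7,7],[8,5],[9,6],[9,7],[10,0],[12,2],[12,6],[13,5],[14,6],[14,7],[15,5],[17,0],[18,0],[20,2],[20,6],[21,5],[22,6],[22,7],[23,5],[25,6],[26,5],[27,3],[27,6],[27,7],[32,0],[34,2],[34,6],[35,5],[36,0],[38,2],[38,6],[39,5],[40,0],[41,0]]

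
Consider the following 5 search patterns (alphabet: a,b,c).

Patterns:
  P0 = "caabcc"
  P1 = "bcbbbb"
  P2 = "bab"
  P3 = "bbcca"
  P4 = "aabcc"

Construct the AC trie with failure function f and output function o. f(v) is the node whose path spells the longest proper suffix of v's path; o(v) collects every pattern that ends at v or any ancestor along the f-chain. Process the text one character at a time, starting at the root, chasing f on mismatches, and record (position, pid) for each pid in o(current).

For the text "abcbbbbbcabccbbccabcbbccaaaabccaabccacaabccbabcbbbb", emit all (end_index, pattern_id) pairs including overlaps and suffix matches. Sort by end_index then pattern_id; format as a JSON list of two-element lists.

Construct AC machine:
Trie nodes:
  0='ε' goto a→19 b→7 c→1
  1='c' goto a→2
  2='ca' goto a→3
  3='caa' goto b→4
  4='caab' goto c→5
  5='caabc' goto c→6
  6='caabcc' goto ·  [P0 ends]
  7='b' goto a→13 b→15 c→8
  8='bc' goto b→9
  9='bcb' goto b→10
  10='bcbb' goto b→11
  11='bcbbb' goto b→12
  12='bcbbbb' goto ·  [P1 ends]
  13='ba' goto b→14
  14='bab' goto ·  [P2 ends]
  15='bb' goto c→16
  16='bbc' goto c→17
  17='bbcc' goto a→18
  18='bbcca' goto ·  [P3 ends]
  19='a' goto a→20
  20='aa' goto b→21
  21='aab' goto c→22
  22='aabc' goto c→23
  23='aabcc' goto ·  [P4 ends]

Failure links (BFS by depth):
  fail(1) 'c': from fail(0)=0 chase 'c': 0 ⇒ 0;  out=∅∪out(0)=∅
  fail(7) 'b': from fail(0)=0 chase 'b': 0 ⇒ 0;  out=∅∪out(0)=∅
  fail(19) 'a': from fail(0)=0 chase 'a': 0 ⇒ 0;  out=∅∪out(0)=∅
  fail(2) 'ca': from fail(1)=0 chase 'a': 0 ⇒ 19;  out=∅∪out(19)=∅
  fail(8) 'bc': from fail(7)=0 chase 'c': 0 ⇒ 1;  out=∅∪out(1)=∅
  fail(13) 'ba': from fail(7)=0 chase 'a': 0 ⇒ 19;  out=∅∪out(19)=∅
  fail(15) 'bb': from fail(7)=0 chase 'b': 0 ⇒ 7;  out=∅∪out(7)=∅
  fail(20) 'aa': from fail(19)=0 chase 'a': 0 ⇒ 19;  out=∅∪out(19)=∅
  fail(3) 'caa': from fail(2)=19 chase 'a': 19 ⇒ 20;  out=∅∪out(20)=∅
  fail(9) 'bcb': from fail(8)=1 chase 'b': 1→0 ⇒ 7;  out=∅∪out(7)=∅
  fail(14) 'bab': from fail(13)=19 chase 'b': 19→0 ⇒ 7;  out={2}∪out(7)={2}
  fail(16) 'bbc': from fail(15)=7 chase 'c': 7 ⇒ 8;  out=∅∪out(8)=∅
  fail(21) 'aab': from fail(20)=19 chase 'b': 19→0 ⇒ 7;  out=∅∪out(7)=∅
  fail(4) 'caab': from fail(3)=20 chase 'b': 20 ⇒ 21;  out=∅∪out(21)=∅
  fail(10) 'bcbb': from fail(9)=7 chase 'b': 7 ⇒ 15;  out=∅∪out(15)=∅
  fail(17) 'bbcc': from fail(16)=8 chase 'c': 8→1→0 ⇒ 1;  out=∅∪out(1)=∅
  fail(22) 'aabc': from fail(21)=7 chase 'c': 7 ⇒ 8;  out=∅∪out(8)=∅
  fail(5) 'caabc': from fail(4)=21 chase 'c': 21 ⇒ 22;  out=∅∪out(22)=∅
  fail(11) 'bcbbb': from fail(10)=15 chase 'b': 15→7 ⇒ 15;  out=∅∪out(15)=∅
  fail(18) 'bbcca': from fail(17)=1 chase 'a': 1 ⇒ 2;  out={3}∪out(2)={3}
  fail(23) 'aabcc': from fail(22)=8 chase 'c': 8→1→0 ⇒ 1;  out={4}∪out(1)={4}
  fail(6) 'caabcc': from fail(5)=22 chase 'c': 22 ⇒ 23;  out={0}∪out(23)={0,4}
  fail(12) 'bcbbbb': from fail(11)=15 chase 'b': 15→7 ⇒ 15;  out={1}∪out(15)={1}

Text stream:
i=0 'a': node 0→19
i=1 'b': node 19→7 (fail-walked)
i=2 'c': node 7→8
i=3 'b': node 8→9
i=4 'b': node 9→10
i=5 'b': node 10→11
i=6 'b': node 11→12  → match P1@[1:6]
i=7 'b': node 12→15 (fail-walked)
i=8 'c': node 15→16
i=9 'a': node 16→2 (fail-walked)
i=10 'b': node 2→7 (fail-walked)
i=11 'c': node 7→8
i=12 'c': node 8→1 (fail-walked)
i=13 'b': node 1→7 (fail-walked)
i=14 'b': node 7→15
i=15 'c': node 15→16
i=16 'c': node 16→17
i=17 'a': node 17→18  → match P3@[13:17]
i=18 'b': node 18→7 (fail-walked)
i=19 'c': node 7→8
i=20 'b': node 8→9
i=21 'b': node 9→10
i=22 'c': node 10→16 (fail-walked)
i=23 'c': node 16→17
i=24 'a': node 17→18  → match P3@[20:24]
i=25 'a': node 18→3 (fail-walked)
i=26 'a': node 3→20 (fail-walked)
i=27 'a': node 20→20 (fail-walked)
i=28 'b': node 20→21
i=29 'c': node 21→22
i=30 'c': node 22→23  → match P4@[26:30]
i=31 'a': node 23→2 (fail-walked)
i=32 'a': node 2→3
i=33 'b': node 3→4
i=34 'c': node 4→5
i=35 'c': node 5→6  → match P0@[30:35],P4@[31:35]
i=36 'a': node 6→2 (fail-walked)
i=37 'c': node 2→1 (fail-walked)
i=38 'a': node 1→2
i=39 'a': node 2→3
i=40 'b': node 3→4
i=41 'c': node 4→5
i=42 'c': node 5→6  → match P0@[37:42],P4@[38:42]
i=43 'b': node 6→7 (fail-walked)
i=44 'a': node 7→13
i=45 'b': node 13→14  → match P2@[43:45]
i=46 'c': node 14→8 (fail-walked)
i=47 'b': node 8→9
i=48 'b': node 9→10
i=49 'b': node 10→11
i=50 'b': node 11→12  → match P1@[45:50]

Matches: [[6,1],[17,3],[24,3],[30,4],[35,0],[35,4],[42,0],[42,4],[45,2],[50,1]]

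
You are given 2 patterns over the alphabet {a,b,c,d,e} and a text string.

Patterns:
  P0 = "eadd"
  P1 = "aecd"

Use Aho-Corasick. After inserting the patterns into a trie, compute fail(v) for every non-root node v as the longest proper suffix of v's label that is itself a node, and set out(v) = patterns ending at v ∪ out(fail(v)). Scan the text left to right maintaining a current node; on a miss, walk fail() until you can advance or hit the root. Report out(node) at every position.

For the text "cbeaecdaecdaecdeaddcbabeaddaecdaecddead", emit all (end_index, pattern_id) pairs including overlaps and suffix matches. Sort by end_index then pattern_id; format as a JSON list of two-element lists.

Build:
Trie (insert patterns):
  n0 'ε': a→5 e→1
  n1 'e': a→2
  n2 'ea': d→3
  n3 'ead': d→4
  n4 'eadd': ·  [P0 ends]
  n5 'a': e→6
  n6 'ae': c→7
  n7 'aec': d→8
  n8 'aecd': ·  [P1 ends]

Failure links (BFS by depth):
  n1('e'): parent n0 fail=0; on 'e' 0 → fail=0;  out ∅∪∅=∅
  n5('a'): parent n0 fail=0; on 'a' 0 → fail=0;  out ∅∪∅=∅
  n2('ea'): parent n1 fail=0; on 'a' 0 → fail=5;  out ∅∪∅=∅
  n6('ae'): parent n5 fail=0; on 'e' 0 → fail=1;  out ∅∪∅=∅
  n3('ead'): parent n2 fail=5; on 'd' 5→0 → fail=0;  out ∅∪∅=∅
  n7('aec'): parent n6 fail=1; on 'c' 1→0 → fail=0;  out ∅∪∅=∅
  n4('eadd'): parent n3 fail=0; on 'd' 0 → fail=0;  out {0}∪∅={0}
  n8('aecd'): parent n7 fail=0; on 'd' 0 → fail=0;  out {1}∪∅={1}

Run:
pos 0 'c': at 0
pos 1 'b': at 0
pos 2 'e': at 1
pos 3 'a': at 2
pos 4 'e': at 6 (via fail)
pos 5 'c': at 7
pos 6 'd': at 8  → match P1@[3:6]
pos 7 'a': at 5 (via fail)
pos 8 'e': at 6
pos 9 'c': at 7
pos 10 'd': at 8  → match P1@[7:10]
pos 11 'a': at 5 (via fail)
pos 12 'e': at 6
pos 13 'c': at 7
pos 14 'd': at 8  → match P1@[11:14]
pos 15 'e': at 1 (via fail)
pos 16 'a': at 2
pos 17 'd': at 3
pos 18 'd': at 4  → match P0@[15:18]
pos 19 'c': at 0 (via fail)
pos 20 'b': at 0
pos 21 'a': at 5
pos 22 'b': at 0 (via fail)
pos 23 'e': at 1
pos 24 'a': at 2
pos 25 'd': at 3
pos 26 'd': at 4  → match P0@[23:26]
pos 27 'a': at 5 (via fail)
pos 28 'e': at 6
pos 29 'c': at 7
pos 30 'd': at 8  → match P1@[27:30]
pos 31 'a': at 5 (via fail)
pos 32 'e': at 6
pos 33 'c': at 7
pos 34 'd': at 8  → match P1@[31:34]
pos 35 'd': at 0 (via fail)
pos 36 'e': at 1
pos 37 'a': at 2
pos 38 'd': at 3

All matches (sorted): [[6,1],[10,1],[14,1],[18,0],[26,0],[30,1],[34,1]]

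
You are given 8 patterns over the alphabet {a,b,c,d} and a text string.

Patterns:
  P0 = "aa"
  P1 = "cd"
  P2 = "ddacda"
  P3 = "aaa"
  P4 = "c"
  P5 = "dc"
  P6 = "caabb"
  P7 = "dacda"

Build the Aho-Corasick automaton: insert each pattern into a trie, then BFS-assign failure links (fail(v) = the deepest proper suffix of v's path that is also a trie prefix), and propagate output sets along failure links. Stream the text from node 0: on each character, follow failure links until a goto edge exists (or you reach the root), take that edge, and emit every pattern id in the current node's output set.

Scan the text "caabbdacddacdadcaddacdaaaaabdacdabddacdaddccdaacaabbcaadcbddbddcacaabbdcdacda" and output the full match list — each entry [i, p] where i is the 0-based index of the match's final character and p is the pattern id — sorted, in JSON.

Build automaton:
Trie nodes:
  n0 'ε': a→1 c→3 d→5
  n1 'a': a→2
  n2 'aa': a→11  ←P0
  n3 'c': a→13 d→4  ←P4
  n4 'cd': ·  ←P1
  n5 'd': a→17 c→12 d→6
  n6 'dd': a→7
  n7 'dda': c→8
  n8 'ddac': d→9
  n9 'ddacd': a→10
  n10 'ddacda': ·  ←P2
  n11 'aaa': ·  ←P3
  n12 'dc': ·  ←P5
  n13 'ca': a→14
  n14 'caa': b→15
  n15 'caab': b→16
  n16 'caabb': ·  ←P6
  n17 'da': c→18
  n18 'dac': d→19
  n19 'dacd': a→20
  n20 'dacda': ·  ←P7

Failure links (BFS by depth):
  n1('a'): parent n0 fail=0; on 'a' 0 → fail=0;  out ∅∪∅=∅
  n3('c'): parent n0 fail=0; on 'c' 0 → fail=0;  out {4}∪∅={4}
  n5('d'): parent n0 fail=0; on 'd' 0 → fail=0;  out ∅∪∅=∅
  n2('aa'): parent n1 fail=0; on 'a' 0 → fail=1;  out {0}∪∅={0}
  n4('cd'): parent n3 fail=0; on 'd' 0 → fail=5;  out {1}∪∅={1}
  n6('dd'): parent n5 fail=0; on 'd' 0 → fail=5;  out ∅∪∅=∅
  n12('dc'): parent n5 fail=0; on 'c' 0 → fail=3;  out {5}∪{4}={4,5}
  n13('ca'): parent n3 fail=0; on 'a' 0 → fail=1;  out ∅∪∅=∅
  n17('da'): parent n5 fail=0; on 'a' 0 → fail=1;  out ∅∪∅=∅
  n7('dda'): parent n6 fail=5; on 'a' 5 → fail=17;  out ∅∪∅=∅
  n11('aaa'): parent n2 fail=1; on 'a' 1 → fail=2;  out {3}∪{0}={0,3}
  n14('caa'): parent n13 fail=1; on 'a' 1 → fail=2;  out ∅∪{0}={0}
  n18('dac'): parent n17 fail=1; on 'c' 1→0 → fail=3;  out ∅∪{4}={4}
  n8('ddac'): parent n7 fail=17; on 'c' 17 → fail=18;  out ∅∪{4}={4}
  n15('caab'): parent n14 fail=2; on 'b' 2→1→0 → fail=0;  out ∅∪∅=∅
  n19('dacd'): parent n18 fail=3; on 'd' 3 → fail=4;  out ∅∪{1}={1}
  n9('ddacd'): parent n8 fail=18; on 'd' 18 → fail=19;  out ∅∪{1}={1}
  n16('caabb'): parent n15 fail=0; on 'b' 0 → fail=0;  out {6}∪∅={6}
  n20('dacda'): parent n19 fail=4; on 'a' 4→5 → fail=17;  out {7}∪∅={7}
  n10('ddacda'): parent n9 fail=19; on 'a' 19 → fail=20;  out {2}∪{7}={2,7}

Text stream:
[0] read 'c'  n0⇒n3  ** P4@[0:0]
[1] read 'a'  n3⇒n13
[2] read 'a'  n13⇒n14  ** P0@[1:2]
[3] read 'b'  n14⇒n15
[4] read 'b'  n15⇒n16  ** P6@[0:4]
[5] read 'd'  n16⇒n5 (via fail)
[6] read 'a'  n5⇒n17
[7] read 'c'  n17⇒n18  ** P4@[7:7]
[8] read 'd'  n18⇒n19  ** P1@[7:8]
[9] read 'd'  n19⇒n6 (via fail)
[10] read 'a'  n6⇒n7
[11] read 'c'  n7⇒n8  ** P4@[11:11]
[12] read 'd'  n8⇒n9  ** P1@[11:12]
[13] read 'a'  n9⇒n10  ** P2@[8:13],P7@[9:13]
[14] read 'd'  n10⇒n5 (via fail)
[15] read 'c'  n5⇒n12  ** P4@[15:15],P5@[14:15]
[16] read 'a'  n12⇒n13 (via fail)
[17] read 'd'  n13⇒n5 (via fail)
[18] read 'd'  n5⇒n6
[19] read 'a'  n6⇒n7
[20] read 'c'  n7⇒n8  ** P4@[20:20]
[21] read 'd'  n8⇒n9  ** P1@[20:21]
[22] read 'a'  n9⇒n10  ** P2@[17:22],P7@[18:22]
[23] read 'a'  n10⇒n2 (via fail)  ** P0@[22:23]
[24] read 'a'  n2⇒n11  ** P0@[23:24],P3@[22:24]
[25] read 'a'  n11⇒n11 (via fail)  ** P0@[24:25],P3@[23:25]
[26] read 'a'  n11⇒n11 (via fail)  ** P0@[25:26],P3@[24:26]
[27] read 'b'  n11⇒n0 (via fail)
[28] read 'd'  n0⇒n5
[29] read 'a'  n5⇒n17
[30] read 'c'  n17⇒n18  ** P4@[30:30]
[31] read 'd'  n18⇒n19  ** P1@[30:31]
[32] read 'a'  n19⇒n20  ** P7@[28:32]
[33] read 'b'  n20⇒n0 (via fail)
[34] read 'd'  n0⇒n5
[35] read 'd'  n5⇒n6
[36] read 'a'  n6⇒n7
[37] read 'c'  n7⇒n8  ** P4@[37:37]
[38] read 'd'  n8⇒n9  ** P1@[37:38]
[39] read 'a'  n9⇒n10  ** P2@[34:39],P7@[35:39]
[40] read 'd'  n10⇒n5 (via fail)
[41] read 'd'  n5⇒n6
[42] read 'c'  n6⇒n12 (via fail)  ** P4@[42:42],P5@[41:42]
[43] read 'c'  n12⇒n3 (via fail)  ** P4@[43:43]
[44] read 'd'  n3⇒n4  ** P1@[43:44]
[45] read 'a'  n4⇒n17 (via fail)
[46] read 'a'  n17⇒n2 (via fail)  ** P0@[45:46]
[47] read 'c'  n2⇒n3 (via fail)  ** P4@[47:47]
[48] read 'a'  n3⇒n13
[49] read 'a'  n13⇒n14  ** P0@[48:49]
[50] read 'b'  n14⇒n15
[51] read 'b'  n15⇒n16  ** P6@[47:51]
[52] read 'c'  n16⇒n3 (via fail)  ** P4@[52:52]
[53] read 'a'  n3⇒n13
[54] read 'a'  n13⇒n14  ** P0@[53:54]
[55] read 'd'  n14⇒n5 (via fail)
[56] read 'c'  n5⇒n12  ** P4@[56:56],P5@[55:56]
[57] read 'b'  n12⇒n0 (via fail)
[58] read 'd'  n0⇒n5
[59] read 'd'  n5⇒n6
[60] read 'b'  n6⇒n0 (via fail)
[61] read 'd'  n0⇒n5
[62] read 'd'  n5⇒n6
[63] read 'c'  n6⇒n12 (via fail)  ** P4@[63:63],P5@[62:63]
[64] read 'a'  n12⇒n13 (via fail)
[65] read 'c'  n13⇒n3 (via fail)  ** P4@[65:65]
[66] read 'a'  n3⇒n13
[67] read 'a'  n13⇒n14  ** P0@[66:67]
[68] read 'b'  n14⇒n15
[69] read 'b'  n15⇒n16  ** P6@[65:69]
[70] read 'd'  n16⇒n5 (via fail)
[71] read 'c'  n5⇒n12  ** P4@[71:71],P5@[70:71]
[72] read 'd'  n12⇒n4 (via fail)  ** P1@[71:72]
[73] read 'a'  n4⇒n17 (via fail)
[74] read 'c'  n17⇒n18  ** P4@[74:74]
[75] read 'd'  n18⇒n19  ** P1@[74:75]
[76] read 'a'  n19⇒n20  ** P7@[72:76]

All matches (sorted): [[0,4],[2,0],[4,6],[7,4],[8,1],[11,4],[12,1],[13,2],[13,7],[15,4],[15,5],[20,4],[21,1],[22,2],[22,7],[23,0],[24,0],[24,3],[25,0],[25,3],[26,0],[26,3],[30,4],[31,1],[32,7],[37,4],[38,1],[39,2],[39,7],[42,4],[42,5],[43,4],[44,1],[46,0],[47,4],[49,0],[51,6],[52,4],[54,0],[56,4],[56,5],[63,4],[63,5],[65,4],[67,0],[69,6],[71,4],[71,5],[72,1],[74,4],[75,1],[76,7]]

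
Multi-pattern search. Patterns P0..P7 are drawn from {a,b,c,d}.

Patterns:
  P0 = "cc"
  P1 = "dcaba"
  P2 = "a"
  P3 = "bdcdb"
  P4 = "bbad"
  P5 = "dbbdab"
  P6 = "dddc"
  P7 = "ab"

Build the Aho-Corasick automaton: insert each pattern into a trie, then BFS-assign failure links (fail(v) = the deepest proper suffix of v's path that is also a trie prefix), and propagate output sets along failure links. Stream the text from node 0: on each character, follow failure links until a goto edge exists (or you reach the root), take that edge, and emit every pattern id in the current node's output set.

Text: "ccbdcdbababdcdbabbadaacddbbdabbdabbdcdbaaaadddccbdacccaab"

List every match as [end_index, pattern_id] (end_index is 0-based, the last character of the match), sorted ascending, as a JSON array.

Build automaton:
Trie nodes:
  n0 'ε': a→8 b→9 c→1 d→3
  n1 'c': c→2
  n2 'cc': ·  [P0 ends]
  n3 'd': b→17 c→4 d→22
  n4 'dc': a→5
  n5 'dca': b→6
  n6 'dcab': a→7
  n7 'dcaba': ·  [P1 ends]
  n8 'a': b→25  [P2 ends]
  n9 'b': b→14 d→10
  n10 'bd': c→11
  n11 'bdc': d→12
  n12 'bdcd': b→13
  n13 'bdcdb': ·  [P3 ends]
  n14 'bb': a→15
  n15 'bba': d→16
  n16 'bbad': ·  [P4 ends]
  n17 'db': b→18
  n18 'dbb': d→19
  n19 'dbbd': a→20
  n20 'dbbda': b→21
  n21 'dbbdab': ·  [P5 ends]
  n22 'dd': d→23
  n23 'ddd': c→24
  n24 'dddc': ·  [P6 ends]
  n25 'ab': ·  [P7 ends]

Failure links (BFS by depth):
  fail(1) 'c': from fail(0)=0 chase 'c': 0 ⇒ 0;  out=∅∪out(0)=∅
  fail(3) 'd': from fail(0)=0 chase 'd': 0 ⇒ 0;  out=∅∪out(0)=∅
  fail(8) 'a': from fail(0)=0 chase 'a': 0 ⇒ 0;  out={2}∪out(0)={2}
  fail(9) 'b': from fail(0)=0 chase 'b': 0 ⇒ 0;  out=∅∪out(0)=∅
  fail(2) 'cc': from fail(1)=0 chase 'c': 0 ⇒ 1;  out={0}∪out(1)={0}
  fail(4) 'dc': from fail(3)=0 chase 'c': 0 ⇒ 1;  out=∅∪out(1)=∅
  fail(10) 'bd': from fail(9)=0 chase 'd': 0 ⇒ 3;  out=∅∪out(3)=∅
  fail(14) 'bb': from fail(9)=0 chase 'b': 0 ⇒ 9;  out=∅∪out(9)=∅
  fail(17) 'db': from fail(3)=0 chase 'b': 0 ⇒ 9;  out=∅∪out(9)=∅
  fail(22) 'dd': from fail(3)=0 chase 'd': 0 ⇒ 3;  out=∅∪out(3)=∅
  fail(25) 'ab': from fail(8)=0 chase 'b': 0 ⇒ 9;  out={7}∪out(9)={7}
  fail(5) 'dca': from fail(4)=1 chase 'a': 1→0 ⇒ 8;  out=∅∪out(8)={2}
  fail(11) 'bdc': from fail(10)=3 chase 'c': 3 ⇒ 4;  out=∅∪out(4)=∅
  fail(15) 'bba': from fail(14)=9 chase 'a': 9→0 ⇒ 8;  out=∅∪out(8)={2}
  fail(18) 'dbb': from fail(17)=9 chase 'b': 9 ⇒ 14;  out=∅∪out(14)=∅
  fail(23) 'ddd': from fail(22)=3 chase 'd': 3 ⇒ 22;  out=∅∪out(22)=∅
  fail(6) 'dcab': from fail(5)=8 chase 'b': 8 ⇒ 25;  out=∅∪out(25)={7}
  fail(12) 'bdcd': from fail(11)=4 chase 'd': 4→1→0 ⇒ 3;  out=∅∪out(3)=∅
  fail(16) 'bbad': from fail(15)=8 chase 'd': 8→0 ⇒ 3;  out={4}∪out(3)={4}
  fail(19) 'dbbd': from fail(18)=14 chase 'd': 14→9 ⇒ 10;  out=∅∪out(10)=∅
  fail(24) 'dddc': from fail(23)=22 chase 'c': 22→3 ⇒ 4;  out={6}∪out(4)={6}
  fail(7) 'dcaba': from fail(6)=25 chase 'a': 25→9→0 ⇒ 8;  out={1}∪out(8)={1,2}
  fail(13) 'bdcdb': from fail(12)=3 chase 'b': 3 ⇒ 17;  out={3}∪out(17)={3}
  fail(20) 'dbbda': from fail(19)=10 chase 'a': 10→3→0 ⇒ 8;  out=∅∪out(8)={2}
  fail(21) 'dbbdab': from fail(20)=8 chase 'b': 8 ⇒ 25;  out={5}∪out(25)={5,7}

Text stream:
pos 0 'c': at 1
pos 1 'c': at 2  emit P0@[0:1]
pos 2 'b': at 9 (fail-walked)
pos 3 'd': at 10
pos 4 'c': at 11
pos 5 'd': at 12
pos 6 'b': at 13  emit P3@[2:6]
pos 7 'a': at 8 (fail-walked)  emit P2@[7:7]
pos 8 'b': at 25  emit P7@[7:8]
pos 9 'a': at 8 (fail-walked)  emit P2@[9:9]
pos 10 'b': at 25  emit P7@[9:10]
pos 11 'd': at 10 (fail-walked)
pos 12 'c': at 11
pos 13 'd': at 12
pos 14 'b': at 13  emit P3@[10:14]
pos 15 'a': at 8 (fail-walked)  emit P2@[15:15]
pos 16 'b': at 25  emit P7@[15:16]
pos 17 'b': at 14 (fail-walked)
pos 18 'a': at 15  emit P2@[18:18]
pos 19 'd': at 16  emit P4@[16:19]
pos 20 'a': at 8 (fail-walked)  emit P2@[20:20]
pos 21 'a': at 8 (fail-walked)  emit P2@[21:21]
pos 22 'c': at 1 (fail-walked)
pos 23 'd': at 3 (fail-walked)
pos 24 'd': at 22
pos 25 'b': at 17 (fail-walked)
pos 26 'b': at 18
pos 27 'd': at 19
pos 28 'a': at 20  emit P2@[28:28]
pos 29 'b': at 21  emit P5@[24:29],P7@[28:29]
pos 30 'b': at 14 (fail-walked)
pos 31 'd': at 10 (fail-walked)
pos 32 'a': at 8 (fail-walked)  emit P2@[32:32]
pos 33 'b': at 25  emit P7@[32:33]
pos 34 'b': at 14 (fail-walked)
pos 35 'd': at 10 (fail-walked)
pos 36 'c': at 11
pos 37 'd': at 12
pos 38 'b': at 13  emit P3@[34:38]
pos 39 'a': at 8 (fail-walked)  emit P2@[39:39]
pos 40 'a': at 8 (fail-walked)  emit P2@[40:40]
pos 41 'a': at 8 (fail-walked)  emit P2@[41:41]
pos 42 'a': at 8 (fail-walked)  emit P2@[42:42]
pos 43 'd': at 3 (fail-walked)
pos 44 'd': at 22
pos 45 'd': at 23
pos 46 'c': at 24  emit P6@[43:46]
pos 47 'c': at 2 (fail-walked)  emit P0@[46:47]
pos 48 'b': at 9 (fail-walked)
pos 49 'd': at 10
pos 50 'a': at 8 (fail-walked)  emit P2@[50:50]
pos 51 'c': at 1 (fail-walked)
pos 52 'c': at 2  emit P0@[51:52]
pos 53 'c': at 2 (fail-walked)  emit P0@[52:53]
pos 54 'a': at 8 (fail-walked)  emit P2@[54:54]
pos 55 'a': at 8 (fail-walked)  emit P2@[55:55]
pos 56 'b': at 25  emit P7@[55:56]

Result: [[1,0],[6,3],[7,2],[8,7],[9,2],[10,7],[14,3],[15,2],[16,7],[18,2],[19,4],[20,2],[21,2],[28,2],[29,5],[29,7],[32,2],[33,7],[38,3],[39,2],[40,2],[41,2],[42,2],[46,6],[47,0],[50,2],[52,0],[53,0],[54,2],[55,2],[56,7]]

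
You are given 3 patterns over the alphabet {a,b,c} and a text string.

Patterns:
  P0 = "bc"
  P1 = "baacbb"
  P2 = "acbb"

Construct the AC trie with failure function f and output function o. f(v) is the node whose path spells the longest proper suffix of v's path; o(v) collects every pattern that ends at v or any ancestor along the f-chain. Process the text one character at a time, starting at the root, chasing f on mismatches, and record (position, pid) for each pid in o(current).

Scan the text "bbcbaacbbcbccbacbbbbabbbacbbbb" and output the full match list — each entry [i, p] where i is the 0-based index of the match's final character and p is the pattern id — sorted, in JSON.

Build automaton:
Trie (insert patterns):
  n0 'ε': a→8 b→1
  n1 'b': a→3 c→2
  n2 'bc': ·  [P0 ends]
  n3 'ba': a→4
  n4 'baa': c→5
  n5 'baac': b→6
  n6 'baacb': b→7
  n7 'baacbb': ·  [P1 ends]
  n8 'a': c→9
  n9 'ac': b→10
  n10 'acb': b→11
  n11 'acbb': ·  [P2 ends]

Failure links (BFS by depth):
  fail(1) 'b': from fail(0)=0 chase 'b': 0 ⇒ 0;  out=∅∪out(0)=∅
  fail(8) 'a': from fail(0)=0 chase 'a': 0 ⇒ 0;  out=∅∪out(0)=∅
  fail(2) 'bc': from fail(1)=0 chase 'c': 0 ⇒ 0;  out={0}∪out(0)={0}
  fail(3) 'ba': from fail(1)=0 chase 'a': 0 ⇒ 8;  out=∅∪out(8)=∅
  fail(9) 'ac': from fail(8)=0 chase 'c': 0 ⇒ 0;  out=∅∪out(0)=∅
  fail(4) 'baa': from fail(3)=8 chase 'a': 8→0 ⇒ 8;  out=∅∪out(8)=∅
  fail(10) 'acb': from fail(9)=0 chase 'b': 0 ⇒ 1;  out=∅∪out(1)=∅
  fail(5) 'baac': from fail(4)=8 chase 'c': 8 ⇒ 9;  out=∅∪out(9)=∅
  fail(11) 'acbb': from fail(10)=1 chase 'b': 1→0 ⇒ 1;  out={2}∪out(1)={2}
  fail(6) 'baacb': from fail(5)=9 chase 'b': 9 ⇒ 10;  out=∅∪out(10)=∅
  fail(7) 'baacbb': from fail(6)=10 chase 'b': 10 ⇒ 11;  out={1}∪out(11)={1,2}

Text stream:
[0] read 'b'  n0⇒n1
[1] read 'b'  n1⇒n1 (via fail)
[2] read 'c'  n1⇒n2  → match P0@[1:2]
[3] read 'b'  n2⇒n1 (via fail)
[4] read 'a'  n1⇒n3
[5] read 'a'  n3⇒n4
[6] read 'c'  n4⇒n5
[7] read 'b'  n5⇒n6
[8] read 'b'  n6⇒n7  → match P1@[3:8],P2@[5:8]
[9] read 'c'  n7⇒n2 (via fail)  → match P0@[8:9]
[10] read 'b'  n2⇒n1 (via fail)
[11] read 'c'  n1⇒n2  → match P0@[10:11]
[12] read 'c'  n2⇒n0 (via fail)
[13] read 'b'  n0⇒n1
[14] read 'a'  n1⇒n3
[15] read 'c'  n3⇒n9 (via fail)
[16] read 'b'  n9⇒n10
[17] read 'b'  n10⇒n11  → match P2@[14:17]
[18] read 'b'  n11⇒n1 (via fail)
[19] read 'b'  n1⇒n1 (via fail)
[20] read 'a'  n1⇒n3
[21] read 'b'  n3⇒n1 (via fail)
[22] read 'b'  n1⇒n1 (via fail)
[23] read 'b'  n1⇒n1 (via fail)
[24] read 'a'  n1⇒n3
[25] read 'c'  n3⇒n9 (via fail)
[26] read 'b'  n9⇒n10
[27] read 'b'  n10⇒n11  → match P2@[24:27]
[28] read 'b'  n11⇒n1 (via fail)
[29] read 'b'  n1⇒n1 (via fail)

Result: [[2,0],[8,1],[8,2],[9,0],[11,0],[17,2],[27,2]]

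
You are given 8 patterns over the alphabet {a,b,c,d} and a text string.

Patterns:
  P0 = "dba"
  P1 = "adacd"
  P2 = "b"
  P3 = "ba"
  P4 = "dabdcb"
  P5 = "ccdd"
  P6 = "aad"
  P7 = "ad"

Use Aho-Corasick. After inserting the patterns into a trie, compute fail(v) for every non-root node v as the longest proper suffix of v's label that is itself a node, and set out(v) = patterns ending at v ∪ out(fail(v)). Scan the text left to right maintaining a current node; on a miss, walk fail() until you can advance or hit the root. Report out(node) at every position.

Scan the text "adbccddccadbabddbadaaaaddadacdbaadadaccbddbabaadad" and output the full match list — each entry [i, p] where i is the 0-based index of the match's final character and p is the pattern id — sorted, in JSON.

Build automaton:
Trie (insert patterns):
  0='ε' goto a→4 b→9 c→16 d→1
  1='d' goto a→11 b→2
  2='db' goto a→3
  3='dba' goto ·  ←P0
  4='a' goto a→20 d→5
  5='ad' goto a→6  ←P7
  6='ada' goto c→7
  7='adac' goto d→8
  8='adacd' goto ·  ←P1
  9='b' goto a→10  ←P2
  10='ba' goto ·  ←P3
  11='da' goto b→12
  12='dab' goto d→13
  13='dabd' goto c→14
  14='dabdc' goto b→15
  15='dabdcb' goto ·  ←P4
  16='c' goto c→17
  17='cc' goto d→18
  18='ccd' goto d→19
  19='ccdd' goto ·  ←P5
  20='aa' goto d→21
  21='aad' goto ·  ←P6

Failure links (BFS by depth):
  fail(1) 'd': from fail(0)=0 chase 'd': 0 ⇒ 0;  out=∅∪out(0)=∅
  fail(4) 'a': from fail(0)=0 chase 'a': 0 ⇒ 0;  out=∅∪out(0)=∅
  fail(9) 'b': from fail(0)=0 chase 'b': 0 ⇒ 0;  out={2}∪out(0)={2}
  fail(16) 'c': from fail(0)=0 chase 'c': 0 ⇒ 0;  out=∅∪out(0)=∅
  fail(2) 'db': from fail(1)=0 chase 'b': 0 ⇒ 9;  out=∅∪out(9)={2}
  fail(5) 'ad': from fail(4)=0 chase 'd': 0 ⇒ 1;  out={7}∪out(1)={7}
  fail(10) 'ba': from fail(9)=0 chase 'a': 0 ⇒ 4;  out={3}∪out(4)={3}
  fail(11) 'da': from fail(1)=0 chase 'a': 0 ⇒ 4;  out=∅∪out(4)=∅
  fail(17) 'cc': from fail(16)=0 chase 'c': 0 ⇒ 16;  out=∅∪out(16)=∅
  fail(20) 'aa': from fail(4)=0 chase 'a': 0 ⇒ 4;  out=∅∪out(4)=∅
  fail(3) 'dba': from fail(2)=9 chase 'a': 9 ⇒ 10;  out={0}∪out(10)={0,3}
  fail(6) 'ada': from fail(5)=1 chase 'a': 1 ⇒ 11;  out=∅∪out(11)=∅
  fail(12) 'dab': from fail(11)=4 chase 'b': 4→0 ⇒ 9;  out=∅∪out(9)={2}
  fail(18) 'ccd': from fail(17)=16 chase 'd': 16→0 ⇒ 1;  out=∅∪out(1)=∅
  fail(21) 'aad': from fail(20)=4 chase 'd': 4 ⇒ 5;  out={6}∪out(5)={6,7}
  fail(7) 'adac': from fail(6)=11 chase 'c': 11→4→0 ⇒ 16;  out=∅∪out(16)=∅
  fail(13) 'dabd': from fail(12)=9 chase 'd': 9→0 ⇒ 1;  out=∅∪out(1)=∅
  fail(19) 'ccdd': from fail(18)=1 chase 'd': 1→0 ⇒ 1;  out={5}∪out(1)={5}
  fail(8) 'adacd': from fail(7)=16 chase 'd': 16→0 ⇒ 1;  out={1}∪out(1)={1}
  fail(14) 'dabdc': from fail(13)=1 chase 'c': 1→0 ⇒ 16;  out=∅∪out(16)=∅
  fail(15) 'dabdcb': from fail(14)=16 chase 'b': 16→0 ⇒ 9;  out={4}∪out(9)={2,4}

Run:
[0] read 'a'  n0⇒n4
[1] read 'd'  n4⇒n5  emit P7@[0:1]
[2] read 'b'  n5⇒n2 (fail-walked)  emit P2@[2:2]
[3] read 'c'  n2⇒n16 (fail-walked)
[4] read 'c'  n16⇒n17
[5] read 'd'  n17⇒n18
[6] read 'd'  n18⇒n19  emit P5@[3:6]
[7] read 'c'  n19⇒n16 (fail-walked)
[8] read 'c'  n16⇒n17
[9] read 'a'  n17⇒n4 (fail-walked)
[10] read 'd'  n4⇒n5  emit P7@[9:10]
[11] read 'b'  n5⇒n2 (fail-walked)  emit P2@[11:11]
[12] read 'a'  n2⇒n3  emit P0@[10:12],P3@[11:12]
[13] read 'b'  n3⇒n9 (fail-walked)  emit P2@[13:13]
[14] read 'd'  n9⇒n1 (fail-walked)
[15] read 'd'  n1⇒n1 (fail-walked)
[16] read 'b'  n1⇒n2  emit P2@[16:16]
[17] read 'a'  n2⇒n3  emit P0@[15:17],P3@[16:17]
[18] read 'd'  n3⇒n5 (fail-walked)  emit P7@[17:18]
[19] read 'a'  n5⇒n6
[20] read 'a'  n6⇒n20 (fail-walked)
[21] read 'a'  n20⇒n20 (fail-walked)
[22] read 'a'  n20⇒n20 (fail-walked)
[23] read 'd'  n20⇒n21  emit P6@[21:23],P7@[22:23]
[24] read 'd'  n21⇒n1 (fail-walked)
[25] read 'a'  n1⇒n11
[26] read 'd'  n11⇒n5 (fail-walked)  emit P7@[25:26]
[27] read 'a'  n5⇒n6
[28] read 'c'  n6⇒n7
[29] read 'd'  n7⇒n8  emit P1@[25:29]
[30] read 'b'  n8⇒n2 (fail-walked)  emit P2@[30:30]
[31] read 'a'  n2⇒n3  emit P0@[29:31],P3@[30:31]
[32] read 'a'  n3⇒n20 (fail-walked)
[33] read 'd'  n20⇒n21  emit P6@[31:33],P7@[32:33]
[34] read 'a'  n21⇒n6 (fail-walked)
[35] read 'd'  n6⇒n5 (fail-walked)  emit P7@[34:35]
[36] read 'a'  n5⇒n6
[37] read 'c'  n6⇒n7
[38] read 'c'  n7⇒n17 (fail-walked)
[39] read 'b'  n17⇒n9 (fail-walked)  emit P2@[39:39]
[40] read 'd'  n9⇒n1 (fail-walked)
[41] read 'd'  n1⇒n1 (fail-walked)
[42] read 'b'  n1⇒n2  emit P2@[42:42]
[43] read 'a'  n2⇒n3  emit P0@[41:43],P3@[42:43]
[44] read 'b'  n3⇒n9 (fail-walked)  emit P2@[44:44]
[45] read 'a'  n9⇒n10  emit P3@[44:45]
[46] read 'a'  n10⇒n20 (fail-walked)
[47] read 'd'  n20⇒n21  emit P6@[45:47],P7@[46:47]
[48] read 'a'  n21⇒n6 (fail-walked)
[49] read 'd'  n6⇒n5 (fail-walked)  emit P7@[48:49]

Matches: [[1,7],[2,2],[6,5],[10,7],[11,2],[12,0],[12,3],[13,2],[16,2],[17,0],[17,3],[18,7],[23,6],[23,7],[26,7],[29,1],[30,2],[31,0],[31,3],[33,6],[33,7],[35,7],[39,2],[42,2],[43,0],[43,3],[44,2],[45,3],[47,6],[47,7],[49,7]]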